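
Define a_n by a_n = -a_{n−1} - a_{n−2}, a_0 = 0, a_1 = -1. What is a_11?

With companion matrix A = [[-1, -1], [1, 0]], [a_n, a_{n−1}]ᵀ = A·[a_{n−1}, a_{n−2}]ᵀ, so [a_11, a_10]ᵀ = A¹⁰·[a_1, a_0]ᵀ.
A¹⁰ = [[-1, -1], [1, 0]], giving [a_11, a_10]ᵀ = [[1], [-1]].

1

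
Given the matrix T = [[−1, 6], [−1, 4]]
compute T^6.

[[−125, 378], [−63, 190]]

tr T = 3 and det T = 2, so the characteristic polynomial is λ² − (3)λ + (2) with roots 1 and 2.
Eigenvectors give P = [[−3, 2], [−1, 1]] with P⁻¹ = [[−1, 2], [−1, 3]], and T = P·diag(1, 2)·P⁻¹.
Then T^6 = P·diag(1, 64)·P⁻¹ = [[−3, 128], [−1, 64]] · [[−1, 2], [−1, 3]] = [[−125, 378], [−63, 190]].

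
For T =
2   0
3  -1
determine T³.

T² = [[4, 0], [3, 1]]
T³ = [[8, 0], [9, -1]]

[[8, 0], [9, -1]]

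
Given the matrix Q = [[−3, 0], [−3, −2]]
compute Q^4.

[[81, 0], [195, 16]]

Q^2 = [[9, 0], [15, 4]]
Q^3 = [[−27, 0], [−57, −8]]
Q^4 = [[81, 0], [195, 16]]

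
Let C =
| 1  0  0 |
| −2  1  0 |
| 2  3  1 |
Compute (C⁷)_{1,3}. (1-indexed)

0

C = I + N where N = [[0, 0, 0], [−2, 0, 0], [2, 3, 0]] is strictly lower-triangular, so N³ = 0.
(I + N)⁷ = I + 7·N + 21·N² = [[1, 0, 0], [−14, 1, 0], [−112, 21, 1]].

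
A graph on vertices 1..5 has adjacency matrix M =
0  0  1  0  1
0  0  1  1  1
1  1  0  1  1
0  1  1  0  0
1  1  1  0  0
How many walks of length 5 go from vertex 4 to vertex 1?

The number of length-5 walks from vertex 4 to vertex 1 is entry (4,1) of M^5, where M is the adjacency matrix.
M^2 = [[2, 2, 1, 1, 1], [2, 3, 2, 1, 1], [1, 2, 4, 1, 2], [1, 1, 1, 2, 2], [1, 1, 2, 2, 3]]
M^3 = [[2, 3, 6, 3, 5], [3, 4, 7, 5, 7], [6, 7, 6, 6, 7], [3, 5, 6, 2, 3], [5, 7, 7, 3, 4]]
M^4 = [[11, 14, 13, 9, 11], [14, 19, 19, 11, 14], [13, 19, 26, 13, 19], [9, 11, 13, 11, 14], [11, 14, 19, 14, 19]]
M^5 = [[24, 33, 45, 27, 38], [33, 44, 58, 38, 52], [45, 58, 64, 45, 58], [27, 38, 45, 24, 33], [38, 52, 58, 33, 44]]

27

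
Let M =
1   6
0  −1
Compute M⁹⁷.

[[1, 6], [0, −1]]

M² = I (check: tr M = 0 and det M = −1), so M⁹⁷ = M since 97 is odd.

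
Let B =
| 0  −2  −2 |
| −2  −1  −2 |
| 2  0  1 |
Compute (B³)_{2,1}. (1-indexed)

B² = [[0, 2, 2], [−2, 5, 4], [2, −4, −3]]
B³ = [[0, −2, −2], [−2, −1, −2], [2, 0, 1]]

−2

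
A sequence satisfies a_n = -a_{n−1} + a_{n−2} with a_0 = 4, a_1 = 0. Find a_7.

-32

With companion matrix B = [[-1, 1], [1, 0]], [a_n, a_{n−1}]ᵀ = B·[a_{n−1}, a_{n−2}]ᵀ, so [a_7, a_6]ᵀ = B⁶·[a_1, a_0]ᵀ.
B⁶ = [[13, -8], [-8, 5]], giving [a_7, a_6]ᵀ = [[-32], [20]].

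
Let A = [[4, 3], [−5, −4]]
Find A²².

A² = I (check: tr A = 0 and det A = −1), so A²² = I since 22 is even.

[[1, 0], [0, 1]]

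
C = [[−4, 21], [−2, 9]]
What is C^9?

tr C = 5 and det C = 6, so the characteristic polynomial is λ² − (5)λ + (6) with roots 2 and 3.
Eigenvectors give P = [[7, −3], [2, −1]] with P⁻¹ = [[1, −3], [2, −7]], and C = P·diag(2, 3)·P⁻¹.
Then C^9 = P·diag(512, 19683)·P⁻¹ = [[3584, −59049], [1024, −19683]] · [[1, −3], [2, −7]] = [[−114514, 402591], [−38342, 134709]].

[[−114514, 402591], [−38342, 134709]]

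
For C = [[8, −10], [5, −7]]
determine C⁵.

tr C = 1 and det C = −6, so the characteristic polynomial is λ² − (1)λ + (−6) with roots −2 and 3.
Eigenvectors give P = [[1, −2], [1, −1]] with P⁻¹ = [[−1, 2], [−1, 1]], and C = P·diag(−2, 3)·P⁻¹.
Then C⁵ = P·diag(−32, 243)·P⁻¹ = [[−32, −486], [−32, −243]] · [[−1, 2], [−1, 1]] = [[518, −550], [275, −307]].

[[518, −550], [275, −307]]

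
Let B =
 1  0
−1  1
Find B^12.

[[1, 0], [−12, 1]]

B = I + N where N = [[0, 0], [−1, 0]] is strictly lower-triangular, so N^2 = 0.
(I + N)^12 = I + 12·N = [[1, 0], [−12, 1]].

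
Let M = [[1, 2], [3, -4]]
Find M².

[[7, -6], [-9, 22]]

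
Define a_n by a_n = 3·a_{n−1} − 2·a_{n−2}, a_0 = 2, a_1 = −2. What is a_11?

−8186

With companion matrix Q = [[3, −2], [1, 0]], [a_n, a_{n−1}]ᵀ = Q·[a_{n−1}, a_{n−2}]ᵀ, so [a_11, a_10]ᵀ = Q¹⁰·[a_1, a_0]ᵀ.
Q¹⁰ = [[2047, −2046], [1023, −1022]], giving [a_11, a_10]ᵀ = [[−8186], [−4090]].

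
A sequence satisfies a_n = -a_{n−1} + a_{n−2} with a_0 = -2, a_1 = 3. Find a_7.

With companion matrix Q = [[-1, 1], [1, 0]], [a_n, a_{n−1}]ᵀ = Q·[a_{n−1}, a_{n−2}]ᵀ, so [a_7, a_6]ᵀ = Q⁶·[a_1, a_0]ᵀ.
Q⁶ = [[13, -8], [-8, 5]], giving [a_7, a_6]ᵀ = [[55], [-34]].

55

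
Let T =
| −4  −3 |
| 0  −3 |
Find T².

[[16, 21], [0, 9]]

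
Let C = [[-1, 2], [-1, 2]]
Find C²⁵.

C² = C (a projection; rank 1, trace 1), so C²⁵ = C.

[[-1, 2], [-1, 2]]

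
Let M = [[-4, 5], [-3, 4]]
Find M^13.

M² = I (check: tr M = 0 and det M = -1), so M^13 = M since 13 is odd.

[[-4, 5], [-3, 4]]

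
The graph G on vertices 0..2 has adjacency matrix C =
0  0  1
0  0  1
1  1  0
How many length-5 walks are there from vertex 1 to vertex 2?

The number of length-5 walks from vertex 1 to vertex 2 is entry (1,2) of C⁵, where C is the adjacency matrix.
C² = [[1, 1, 0], [1, 1, 0], [0, 0, 2]]
C³ = [[0, 0, 2], [0, 0, 2], [2, 2, 0]]
C⁴ = [[2, 2, 0], [2, 2, 0], [0, 0, 4]]
C⁵ = [[0, 0, 4], [0, 0, 4], [4, 4, 0]]

4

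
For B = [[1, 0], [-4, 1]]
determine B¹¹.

B = I + N where N = [[0, 0], [-4, 0]] is strictly lower-triangular, so N² = 0.
(I + N)¹¹ = I + 11·N = [[1, 0], [-44, 1]].

[[1, 0], [-44, 1]]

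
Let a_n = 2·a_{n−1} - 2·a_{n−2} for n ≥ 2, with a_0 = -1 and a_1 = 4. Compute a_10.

160

With companion matrix T = [[2, -2], [1, 0]], [a_n, a_{n−1}]ᵀ = T·[a_{n−1}, a_{n−2}]ᵀ, so [a_10, a_9]ᵀ = T^9·[a_1, a_0]ᵀ.
T^9 = [[32, -32], [16, 0]], giving [a_10, a_9]ᵀ = [[160], [64]].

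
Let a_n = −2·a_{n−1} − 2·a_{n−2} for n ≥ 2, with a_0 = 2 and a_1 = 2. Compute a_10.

With companion matrix Q = [[−2, −2], [1, 0]], [a_n, a_{n−1}]ᵀ = Q·[a_{n−1}, a_{n−2}]ᵀ, so [a_10, a_9]ᵀ = Q⁹·[a_1, a_0]ᵀ.
Q⁹ = [[−32, −32], [16, 0]], giving [a_10, a_9]ᵀ = [[−128], [32]].

−128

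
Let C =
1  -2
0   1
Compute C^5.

[[1, -10], [0, 1]]

C = I + N where N = [[0, -2], [0, 0]] is strictly upper-triangular, so N^2 = 0.
(I + N)^5 = I + 5·N = [[1, -10], [0, 1]].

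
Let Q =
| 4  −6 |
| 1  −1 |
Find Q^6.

tr Q = 3 and det Q = 2, so the characteristic polynomial is λ² − (3)λ + (2) with roots 2 and 1.
Eigenvectors give P = [[−3, −2], [−1, −1]] with P⁻¹ = [[−1, 2], [1, −3]], and Q = P·diag(2, 1)·P⁻¹.
Then Q^6 = P·diag(64, 1)·P⁻¹ = [[−192, −2], [−64, −1]] · [[−1, 2], [1, −3]] = [[190, −378], [63, −125]].

[[190, −378], [63, −125]]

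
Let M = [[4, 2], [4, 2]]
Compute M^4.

[[864, 432], [864, 432]]

M^2 = [[24, 12], [24, 12]]
M^3 = [[144, 72], [144, 72]]
M^4 = [[864, 432], [864, 432]]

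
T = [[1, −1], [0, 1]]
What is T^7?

T = I + N where N = [[0, −1], [0, 0]] is strictly upper-triangular, so N^2 = 0.
(I + N)^7 = I + 7·N = [[1, −7], [0, 1]].

[[1, −7], [0, 1]]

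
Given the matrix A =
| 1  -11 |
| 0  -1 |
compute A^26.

A² = I (check: tr A = 0 and det A = -1), so A^26 = I since 26 is even.

[[1, 0], [0, 1]]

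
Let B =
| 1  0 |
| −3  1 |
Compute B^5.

B = I + N where N = [[0, 0], [−3, 0]] is strictly lower-triangular, so N^2 = 0.
(I + N)^5 = I + 5·N = [[1, 0], [−15, 1]].

[[1, 0], [−15, 1]]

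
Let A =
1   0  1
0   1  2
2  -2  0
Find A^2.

[[3, -2, 1], [4, -3, 2], [2, -2, -2]]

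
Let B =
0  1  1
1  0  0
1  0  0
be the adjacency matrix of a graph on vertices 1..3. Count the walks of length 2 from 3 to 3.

1

The number of length-2 walks from vertex 3 to vertex 3 is entry (3,3) of B², where B is the adjacency matrix.
B² = [[2, 0, 0], [0, 1, 1], [0, 1, 1]]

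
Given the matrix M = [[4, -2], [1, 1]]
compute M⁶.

[[1394, -1330], [665, -601]]

tr M = 5 and det M = 6, so the characteristic polynomial is λ² − (5)λ + (6) with roots 2 and 3.
Eigenvectors give P = [[-1, 2], [-1, 1]] with P⁻¹ = [[1, -2], [1, -1]], and M = P·diag(2, 3)·P⁻¹.
Then M⁶ = P·diag(64, 729)·P⁻¹ = [[-64, 1458], [-64, 729]] · [[1, -2], [1, -1]] = [[1394, -1330], [665, -601]].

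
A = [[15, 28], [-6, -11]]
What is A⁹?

[[137775, 275548], [-59046, -118091]]

tr A = 4 and det A = 3, so the characteristic polynomial is λ² − (4)λ + (3) with roots 1 and 3.
Eigenvectors give P = [[-2, -7], [1, 3]] with P⁻¹ = [[3, 7], [-1, -2]], and A = P·diag(1, 3)·P⁻¹.
Then A⁹ = P·diag(1, 19683)·P⁻¹ = [[-2, -137781], [1, 59049]] · [[3, 7], [-1, -2]] = [[137775, 275548], [-59046, -118091]].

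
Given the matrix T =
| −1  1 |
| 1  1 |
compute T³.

T² = [[2, 0], [0, 2]]
T³ = [[−2, 2], [2, 2]]

[[−2, 2], [2, 2]]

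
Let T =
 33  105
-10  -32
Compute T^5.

tr T = 1 and det T = -6, so the characteristic polynomial is λ² − (1)λ + (-6) with roots -2 and 3.
Eigenvectors give P = [[-3, -7], [1, 2]] with P⁻¹ = [[2, 7], [-1, -3]], and T = P·diag(-2, 3)·P⁻¹.
Then T^5 = P·diag(-32, 243)·P⁻¹ = [[96, -1701], [-32, 486]] · [[2, 7], [-1, -3]] = [[1893, 5775], [-550, -1682]].

[[1893, 5775], [-550, -1682]]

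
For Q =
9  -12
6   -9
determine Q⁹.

[[59049, -78732], [39366, -59049]]

tr Q = 0 and det Q = -9, so the characteristic polynomial is λ² − (0)λ + (-9) with roots -3 and 3.
Eigenvectors give P = [[1, 2], [1, 1]] with P⁻¹ = [[-1, 2], [1, -1]], and Q = P·diag(-3, 3)·P⁻¹.
Then Q⁹ = P·diag(-19683, 19683)·P⁻¹ = [[-19683, 39366], [-19683, 19683]] · [[-1, 2], [1, -1]] = [[59049, -78732], [39366, -59049]].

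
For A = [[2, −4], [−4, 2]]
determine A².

[[20, −16], [−16, 20]]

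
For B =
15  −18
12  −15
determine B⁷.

[[10935, −13122], [8748, −10935]]

tr B = 0 and det B = −9, so the characteristic polynomial is λ² − (0)λ + (−9) with roots −3 and 3.
Eigenvectors give P = [[1, 3], [1, 2]] with P⁻¹ = [[−2, 3], [1, −1]], and B = P·diag(−3, 3)·P⁻¹.
Then B⁷ = P·diag(−2187, 2187)·P⁻¹ = [[−2187, 6561], [−2187, 4374]] · [[−2, 3], [1, −1]] = [[10935, −13122], [8748, −10935]].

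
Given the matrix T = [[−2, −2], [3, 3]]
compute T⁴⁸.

T² = T (a projection; rank 1, trace 1), so T⁴⁸ = T.

[[−2, −2], [3, 3]]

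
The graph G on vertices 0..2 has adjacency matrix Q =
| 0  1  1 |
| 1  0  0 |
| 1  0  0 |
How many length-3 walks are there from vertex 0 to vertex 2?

2

The number of length-3 walks from vertex 0 to vertex 2 is entry (0,2) of Q³, where Q is the adjacency matrix.
Q² = [[2, 0, 0], [0, 1, 1], [0, 1, 1]]
Q³ = [[0, 2, 2], [2, 0, 0], [2, 0, 0]]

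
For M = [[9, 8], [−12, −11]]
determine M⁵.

[[489, 488], [−732, −731]]

tr M = −2 and det M = −3, so the characteristic polynomial is λ² − (−2)λ + (−3) with roots 1 and −3.
Eigenvectors give P = [[1, 2], [−1, −3]] with P⁻¹ = [[3, 2], [−1, −1]], and M = P·diag(1, −3)·P⁻¹.
Then M⁵ = P·diag(1, −243)·P⁻¹ = [[1, −486], [−1, 729]] · [[3, 2], [−1, −1]] = [[489, 488], [−732, −731]].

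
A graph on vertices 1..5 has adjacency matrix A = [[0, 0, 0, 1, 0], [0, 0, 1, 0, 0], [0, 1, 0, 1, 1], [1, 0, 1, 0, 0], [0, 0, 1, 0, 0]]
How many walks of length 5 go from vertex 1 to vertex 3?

The number of length-5 walks from vertex 1 to vertex 3 is entry (1,3) of A⁵, where A is the adjacency matrix.
A² = [[1, 0, 1, 0, 0], [0, 1, 0, 1, 1], [1, 0, 3, 0, 0], [0, 1, 0, 2, 1], [0, 1, 0, 1, 1]]
A³ = [[0, 1, 0, 2, 1], [1, 0, 3, 0, 0], [0, 3, 0, 4, 3], [2, 0, 4, 0, 0], [1, 0, 3, 0, 0]]
A⁴ = [[2, 0, 4, 0, 0], [0, 3, 0, 4, 3], [4, 0, 10, 0, 0], [0, 4, 0, 6, 4], [0, 3, 0, 4, 3]]
A⁵ = [[0, 4, 0, 6, 4], [4, 0, 10, 0, 0], [0, 10, 0, 14, 10], [6, 0, 14, 0, 0], [4, 0, 10, 0, 0]]

0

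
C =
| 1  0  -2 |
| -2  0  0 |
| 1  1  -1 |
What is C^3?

C^2 = [[-1, -2, 0], [-2, 0, 4], [-2, -1, -1]]
C^3 = [[3, 0, 2], [2, 4, 0], [-1, -1, 5]]

[[3, 0, 2], [2, 4, 0], [-1, -1, 5]]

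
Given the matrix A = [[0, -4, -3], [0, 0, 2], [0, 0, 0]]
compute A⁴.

[[0, 0, 0], [0, 0, 0], [0, 0, 0]]

A is strictly triangular, hence nilpotent: A³ = 0, so A⁴ = 0.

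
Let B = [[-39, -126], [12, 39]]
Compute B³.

tr B = 0 and det B = -9, so the characteristic polynomial is λ² − (0)λ + (-9) with roots 3 and -3.
Eigenvectors give P = [[3, -7], [-1, 2]] with P⁻¹ = [[-2, -7], [-1, -3]], and B = P·diag(3, -3)·P⁻¹.
Then B³ = P·diag(27, -27)·P⁻¹ = [[81, 189], [-27, -54]] · [[-2, -7], [-1, -3]] = [[-351, -1134], [108, 351]].

[[-351, -1134], [108, 351]]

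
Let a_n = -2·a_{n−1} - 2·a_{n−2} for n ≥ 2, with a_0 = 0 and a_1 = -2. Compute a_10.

With companion matrix A = [[-2, -2], [1, 0]], [a_n, a_{n−1}]ᵀ = A·[a_{n−1}, a_{n−2}]ᵀ, so [a_10, a_9]ᵀ = A^9·[a_1, a_0]ᵀ.
A^9 = [[-32, -32], [16, 0]], giving [a_10, a_9]ᵀ = [[64], [-32]].

64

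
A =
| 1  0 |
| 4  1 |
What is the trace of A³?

A = I + N where N = [[0, 0], [4, 0]] is strictly lower-triangular, so N² = 0.
(I + N)³ = I + 3·N = [[1, 0], [12, 1]].

2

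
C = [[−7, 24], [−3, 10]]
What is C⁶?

tr C = 3 and det C = 2, so the characteristic polynomial is λ² − (3)λ + (2) with roots 1 and 2.
Eigenvectors give P = [[3, −8], [1, −3]] with P⁻¹ = [[3, −8], [1, −3]], and C = P·diag(1, 2)·P⁻¹.
Then C⁶ = P·diag(1, 64)·P⁻¹ = [[3, −512], [1, −192]] · [[3, −8], [1, −3]] = [[−503, 1512], [−189, 568]].

[[−503, 1512], [−189, 568]]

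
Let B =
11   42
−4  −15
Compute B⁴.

[[−479, −1680], [160, 561]]

tr B = −4 and det B = 3, so the characteristic polynomial is λ² − (−4)λ + (3) with roots −3 and −1.
Eigenvectors give P = [[−3, 7], [1, −2]] with P⁻¹ = [[2, 7], [1, 3]], and B = P·diag(−3, −1)·P⁻¹.
Then B⁴ = P·diag(81, 1)·P⁻¹ = [[−243, 7], [81, −2]] · [[2, 7], [1, 3]] = [[−479, −1680], [160, 561]].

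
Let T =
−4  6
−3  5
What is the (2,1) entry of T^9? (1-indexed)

tr T = 1 and det T = −2, so the characteristic polynomial is λ² − (1)λ + (−2) with roots 2 and −1.
Eigenvectors give P = [[1, 2], [1, 1]] with P⁻¹ = [[−1, 2], [1, −1]], and T = P·diag(2, −1)·P⁻¹.
Then T^9 = P·diag(512, −1)·P⁻¹ = [[512, −2], [512, −1]] · [[−1, 2], [1, −1]] = [[−514, 1026], [−513, 1025]].

−513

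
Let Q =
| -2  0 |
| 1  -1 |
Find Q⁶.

tr Q = -3 and det Q = 2, so the characteristic polynomial is λ² − (-3)λ + (2) with roots -2 and -1.
Eigenvectors give P = [[-1, 0], [1, -1]] with P⁻¹ = [[-1, 0], [-1, -1]], and Q = P·diag(-2, -1)·P⁻¹.
Then Q⁶ = P·diag(64, 1)·P⁻¹ = [[-64, 0], [64, -1]] · [[-1, 0], [-1, -1]] = [[64, 0], [-63, 1]].

[[64, 0], [-63, 1]]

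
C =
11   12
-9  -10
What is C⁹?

[[2051, 2052], [-1539, -1540]]

tr C = 1 and det C = -2, so the characteristic polynomial is λ² − (1)λ + (-2) with roots 2 and -1.
Eigenvectors give P = [[4, -1], [-3, 1]] with P⁻¹ = [[1, 1], [3, 4]], and C = P·diag(2, -1)·P⁻¹.
Then C⁹ = P·diag(512, -1)·P⁻¹ = [[2048, 1], [-1536, -1]] · [[1, 1], [3, 4]] = [[2051, 2052], [-1539, -1540]].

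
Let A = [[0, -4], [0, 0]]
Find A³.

[[0, 0], [0, 0]]

A is strictly triangular, hence nilpotent: A² = 0, so A³ = 0.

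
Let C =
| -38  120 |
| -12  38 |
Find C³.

[[-152, 480], [-48, 152]]

tr C = 0 and det C = -4, so the characteristic polynomial is λ² − (0)λ + (-4) with roots -2 and 2.
Eigenvectors give P = [[10, 3], [3, 1]] with P⁻¹ = [[1, -3], [-3, 10]], and C = P·diag(-2, 2)·P⁻¹.
Then C³ = P·diag(-8, 8)·P⁻¹ = [[-80, 24], [-24, 8]] · [[1, -3], [-3, 10]] = [[-152, 480], [-48, 152]].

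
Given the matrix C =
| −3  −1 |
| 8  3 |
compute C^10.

[[1, 0], [0, 1]]

C² = I (check: tr C = 0 and det C = −1), so C^10 = I since 10 is even.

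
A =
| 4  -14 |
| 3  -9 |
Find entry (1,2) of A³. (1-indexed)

tr A = -5 and det A = 6, so the characteristic polynomial is λ² − (-5)λ + (6) with roots -2 and -3.
Eigenvectors give P = [[7, 2], [3, 1]] with P⁻¹ = [[1, -2], [-3, 7]], and A = P·diag(-2, -3)·P⁻¹.
Then A³ = P·diag(-8, -27)·P⁻¹ = [[-56, -54], [-24, -27]] · [[1, -2], [-3, 7]] = [[106, -266], [57, -141]].

-266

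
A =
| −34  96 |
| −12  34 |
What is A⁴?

[[16, 0], [0, 16]]

tr A = 0 and det A = −4, so the characteristic polynomial is λ² − (0)λ + (−4) with roots 2 and −2.
Eigenvectors give P = [[−8, −3], [−3, −1]] with P⁻¹ = [[1, −3], [−3, 8]], and A = P·diag(2, −2)·P⁻¹.
Then A⁴ = P·diag(16, 16)·P⁻¹ = [[−128, −48], [−48, −16]] · [[1, −3], [−3, 8]] = [[16, 0], [0, 16]].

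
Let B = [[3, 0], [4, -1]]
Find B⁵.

tr B = 2 and det B = -3, so the characteristic polynomial is λ² − (2)λ + (-3) with roots 3 and -1.
Eigenvectors give P = [[1, 0], [1, -1]] with P⁻¹ = [[1, 0], [1, -1]], and B = P·diag(3, -1)·P⁻¹.
Then B⁵ = P·diag(243, -1)·P⁻¹ = [[243, 0], [243, 1]] · [[1, 0], [1, -1]] = [[243, 0], [244, -1]].

[[243, 0], [244, -1]]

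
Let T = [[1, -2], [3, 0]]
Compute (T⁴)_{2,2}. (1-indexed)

T² = [[-5, -2], [3, -6]]
T³ = [[-11, 10], [-15, -6]]
T⁴ = [[19, 22], [-33, 30]]

30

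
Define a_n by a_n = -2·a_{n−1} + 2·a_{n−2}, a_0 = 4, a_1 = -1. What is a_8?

With companion matrix M = [[-2, 2], [1, 0]], [a_n, a_{n−1}]ᵀ = M·[a_{n−1}, a_{n−2}]ᵀ, so [a_8, a_7]ᵀ = M^7·[a_1, a_0]ᵀ.
M^7 = [[-896, 656], [328, -240]], giving [a_8, a_7]ᵀ = [[3520], [-1288]].

3520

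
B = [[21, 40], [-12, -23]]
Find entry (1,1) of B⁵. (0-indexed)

-1463

tr B = -2 and det B = -3, so the characteristic polynomial is λ² − (-2)λ + (-3) with roots 1 and -3.
Eigenvectors give P = [[-2, 5], [1, -3]] with P⁻¹ = [[-3, -5], [-1, -2]], and B = P·diag(1, -3)·P⁻¹.
Then B⁵ = P·diag(1, -243)·P⁻¹ = [[-2, -1215], [1, 729]] · [[-3, -5], [-1, -2]] = [[1221, 2440], [-732, -1463]].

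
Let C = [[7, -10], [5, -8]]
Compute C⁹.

[[20707, -40390], [20195, -39878]]

tr C = -1 and det C = -6, so the characteristic polynomial is λ² − (-1)λ + (-6) with roots 2 and -3.
Eigenvectors give P = [[-2, -1], [-1, -1]] with P⁻¹ = [[-1, 1], [1, -2]], and C = P·diag(2, -3)·P⁻¹.
Then C⁹ = P·diag(512, -19683)·P⁻¹ = [[-1024, 19683], [-512, 19683]] · [[-1, 1], [1, -2]] = [[20707, -40390], [20195, -39878]].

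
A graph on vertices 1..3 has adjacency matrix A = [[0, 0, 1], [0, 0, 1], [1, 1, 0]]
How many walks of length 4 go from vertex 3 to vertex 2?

0

The number of length-4 walks from vertex 3 to vertex 2 is entry (3,2) of A⁴, where A is the adjacency matrix.
A² = [[1, 1, 0], [1, 1, 0], [0, 0, 2]]
A³ = [[0, 0, 2], [0, 0, 2], [2, 2, 0]]
A⁴ = [[2, 2, 0], [2, 2, 0], [0, 0, 4]]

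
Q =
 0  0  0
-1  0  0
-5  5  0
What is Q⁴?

[[0, 0, 0], [0, 0, 0], [0, 0, 0]]

Q is strictly triangular, hence nilpotent: Q³ = 0, so Q⁴ = 0.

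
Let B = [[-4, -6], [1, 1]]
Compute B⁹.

tr B = -3 and det B = 2, so the characteristic polynomial is λ² − (-3)λ + (2) with roots -1 and -2.
Eigenvectors give P = [[-2, -3], [1, 1]] with P⁻¹ = [[1, 3], [-1, -2]], and B = P·diag(-1, -2)·P⁻¹.
Then B⁹ = P·diag(-1, -512)·P⁻¹ = [[2, 1536], [-1, -512]] · [[1, 3], [-1, -2]] = [[-1534, -3066], [511, 1021]].

[[-1534, -3066], [511, 1021]]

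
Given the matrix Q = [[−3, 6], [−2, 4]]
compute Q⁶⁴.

Q² = Q (a projection; rank 1, trace 1), so Q⁶⁴ = Q.

[[−3, 6], [−2, 4]]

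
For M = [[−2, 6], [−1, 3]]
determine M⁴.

M² = M (a projection; rank 1, trace 1), so M⁴ = M.

[[−2, 6], [−1, 3]]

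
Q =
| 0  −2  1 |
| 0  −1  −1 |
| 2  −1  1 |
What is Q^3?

[[6, −8, 4], [0, 2, −4], [8, −4, 10]]

Q^2 = [[2, 1, 3], [−2, 2, 0], [2, −4, 4]]
Q^3 = [[6, −8, 4], [0, 2, −4], [8, −4, 10]]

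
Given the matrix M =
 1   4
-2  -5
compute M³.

tr M = -4 and det M = 3, so the characteristic polynomial is λ² − (-4)λ + (3) with roots -3 and -1.
Eigenvectors give P = [[-1, -2], [1, 1]] with P⁻¹ = [[1, 2], [-1, -1]], and M = P·diag(-3, -1)·P⁻¹.
Then M³ = P·diag(-27, -1)·P⁻¹ = [[27, 2], [-27, -1]] · [[1, 2], [-1, -1]] = [[25, 52], [-26, -53]].

[[25, 52], [-26, -53]]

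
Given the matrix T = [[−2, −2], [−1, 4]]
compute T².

[[6, −4], [−2, 18]]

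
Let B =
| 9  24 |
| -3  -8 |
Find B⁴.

B² = B (a projection; rank 1, trace 1), so B⁴ = B.

[[9, 24], [-3, -8]]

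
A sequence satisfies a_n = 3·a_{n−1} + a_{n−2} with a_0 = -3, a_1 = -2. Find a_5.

With companion matrix T = [[3, 1], [1, 0]], [a_n, a_{n−1}]ᵀ = T·[a_{n−1}, a_{n−2}]ᵀ, so [a_5, a_4]ᵀ = T⁴·[a_1, a_0]ᵀ.
T⁴ = [[109, 33], [33, 10]], giving [a_5, a_4]ᵀ = [[-317], [-96]].

-317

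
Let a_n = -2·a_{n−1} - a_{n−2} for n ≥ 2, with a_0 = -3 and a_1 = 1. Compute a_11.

-19

With companion matrix T = [[-2, -1], [1, 0]], [a_n, a_{n−1}]ᵀ = T·[a_{n−1}, a_{n−2}]ᵀ, so [a_11, a_10]ᵀ = T¹⁰·[a_1, a_0]ᵀ.
T¹⁰ = [[11, 10], [-10, -9]], giving [a_11, a_10]ᵀ = [[-19], [17]].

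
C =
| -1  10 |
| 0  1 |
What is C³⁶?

[[1, 0], [0, 1]]

C² = I (check: tr C = 0 and det C = -1), so C³⁶ = I since 36 is even.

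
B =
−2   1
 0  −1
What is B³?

B² = [[4, −3], [0, 1]]
B³ = [[−8, 7], [0, −1]]

[[−8, 7], [0, −1]]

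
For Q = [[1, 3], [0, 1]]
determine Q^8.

Q = I + N where N = [[0, 3], [0, 0]] is strictly upper-triangular, so N^2 = 0.
(I + N)^8 = I + 8·N = [[1, 24], [0, 1]].

[[1, 24], [0, 1]]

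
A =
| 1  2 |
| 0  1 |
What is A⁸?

[[1, 16], [0, 1]]

A = I + N where N = [[0, 2], [0, 0]] is strictly upper-triangular, so N² = 0.
(I + N)⁸ = I + 8·N = [[1, 16], [0, 1]].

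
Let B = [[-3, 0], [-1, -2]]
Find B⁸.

tr B = -5 and det B = 6, so the characteristic polynomial is λ² − (-5)λ + (6) with roots -3 and -2.
Eigenvectors give P = [[1, 0], [1, -1]] with P⁻¹ = [[1, 0], [1, -1]], and B = P·diag(-3, -2)·P⁻¹.
Then B⁸ = P·diag(6561, 256)·P⁻¹ = [[6561, 0], [6561, -256]] · [[1, 0], [1, -1]] = [[6561, 0], [6305, 256]].

[[6561, 0], [6305, 256]]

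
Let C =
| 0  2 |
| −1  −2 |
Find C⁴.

[[−4, 0], [0, −4]]

C² = [[−2, −4], [2, 2]]
C³ = [[4, 4], [−2, 0]]
C⁴ = [[−4, 0], [0, −4]]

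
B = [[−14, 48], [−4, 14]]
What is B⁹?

tr B = 0 and det B = −4, so the characteristic polynomial is λ² − (0)λ + (−4) with roots 2 and −2.
Eigenvectors give P = [[3, −4], [1, −1]] with P⁻¹ = [[−1, 4], [−1, 3]], and B = P·diag(2, −2)·P⁻¹.
Then B⁹ = P·diag(512, −512)·P⁻¹ = [[1536, 2048], [512, 512]] · [[−1, 4], [−1, 3]] = [[−3584, 12288], [−1024, 3584]].

[[−3584, 12288], [−1024, 3584]]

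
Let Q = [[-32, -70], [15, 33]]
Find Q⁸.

tr Q = 1 and det Q = -6, so the characteristic polynomial is λ² − (1)λ + (-6) with roots -2 and 3.
Eigenvectors give P = [[7, -2], [-3, 1]] with P⁻¹ = [[1, 2], [3, 7]], and Q = P·diag(-2, 3)·P⁻¹.
Then Q⁸ = P·diag(256, 6561)·P⁻¹ = [[1792, -13122], [-768, 6561]] · [[1, 2], [3, 7]] = [[-37574, -88270], [18915, 44391]].

[[-37574, -88270], [18915, 44391]]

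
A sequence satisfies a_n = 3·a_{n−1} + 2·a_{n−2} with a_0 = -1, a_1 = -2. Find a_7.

-4516

With companion matrix B = [[3, 2], [1, 0]], [a_n, a_{n−1}]ᵀ = B·[a_{n−1}, a_{n−2}]ᵀ, so [a_7, a_6]ᵀ = B⁶·[a_1, a_0]ᵀ.
B⁶ = [[1763, 990], [495, 278]], giving [a_7, a_6]ᵀ = [[-4516], [-1268]].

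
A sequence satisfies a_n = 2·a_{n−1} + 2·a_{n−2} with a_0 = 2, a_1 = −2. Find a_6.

With companion matrix M = [[2, 2], [1, 0]], [a_n, a_{n−1}]ᵀ = M·[a_{n−1}, a_{n−2}]ᵀ, so [a_6, a_5]ᵀ = M^5·[a_1, a_0]ᵀ.
M^5 = [[120, 88], [44, 32]], giving [a_6, a_5]ᵀ = [[−64], [−24]].

−64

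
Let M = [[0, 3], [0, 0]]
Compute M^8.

[[0, 0], [0, 0]]

M is strictly triangular, hence nilpotent: M^2 = 0, so M^8 = 0.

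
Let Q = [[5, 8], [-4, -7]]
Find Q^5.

[[245, 488], [-244, -487]]

tr Q = -2 and det Q = -3, so the characteristic polynomial is λ² − (-2)λ + (-3) with roots -3 and 1.
Eigenvectors give P = [[-1, -2], [1, 1]] with P⁻¹ = [[1, 2], [-1, -1]], and Q = P·diag(-3, 1)·P⁻¹.
Then Q^5 = P·diag(-243, 1)·P⁻¹ = [[243, -2], [-243, 1]] · [[1, 2], [-1, -1]] = [[245, 488], [-244, -487]].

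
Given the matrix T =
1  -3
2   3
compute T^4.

[[-71, 24], [-16, -87]]

T^2 = [[-5, -12], [8, 3]]
T^3 = [[-29, -21], [14, -15]]
T^4 = [[-71, 24], [-16, -87]]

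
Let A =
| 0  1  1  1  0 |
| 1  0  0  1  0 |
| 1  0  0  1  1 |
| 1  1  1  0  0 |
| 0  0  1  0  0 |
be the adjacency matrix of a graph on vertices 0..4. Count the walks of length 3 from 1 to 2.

2

The number of length-3 walks from vertex 1 to vertex 2 is entry (1,2) of A^3, where A is the adjacency matrix.
A^2 = [[3, 1, 1, 2, 1], [1, 2, 2, 1, 0], [1, 2, 3, 1, 0], [2, 1, 1, 3, 1], [1, 0, 0, 1, 1]]
A^3 = [[4, 5, 6, 5, 1], [5, 2, 2, 5, 2], [6, 2, 2, 6, 3], [5, 5, 6, 4, 1], [1, 2, 3, 1, 0]]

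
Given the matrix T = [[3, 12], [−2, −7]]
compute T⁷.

tr T = −4 and det T = 3, so the characteristic polynomial is λ² − (−4)λ + (3) with roots −1 and −3.
Eigenvectors give P = [[−3, −2], [1, 1]] with P⁻¹ = [[−1, −2], [1, 3]], and T = P·diag(−1, −3)·P⁻¹.
Then T⁷ = P·diag(−1, −2187)·P⁻¹ = [[3, 4374], [−1, −2187]] · [[−1, −2], [1, 3]] = [[4371, 13116], [−2186, −6559]].

[[4371, 13116], [−2186, −6559]]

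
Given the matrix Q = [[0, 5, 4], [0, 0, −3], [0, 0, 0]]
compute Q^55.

[[0, 0, 0], [0, 0, 0], [0, 0, 0]]

Q is strictly triangular, hence nilpotent: Q^3 = 0, so Q^55 = 0.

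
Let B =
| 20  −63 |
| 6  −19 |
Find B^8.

tr B = 1 and det B = −2, so the characteristic polynomial is λ² − (1)λ + (−2) with roots 2 and −1.
Eigenvectors give P = [[7, −3], [2, −1]] with P⁻¹ = [[1, −3], [2, −7]], and B = P·diag(2, −1)·P⁻¹.
Then B^8 = P·diag(256, 1)·P⁻¹ = [[1792, −3], [512, −1]] · [[1, −3], [2, −7]] = [[1786, −5355], [510, −1529]].

[[1786, −5355], [510, −1529]]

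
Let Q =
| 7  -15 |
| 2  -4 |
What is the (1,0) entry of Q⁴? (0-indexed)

30

tr Q = 3 and det Q = 2, so the characteristic polynomial is λ² − (3)λ + (2) with roots 1 and 2.
Eigenvectors give P = [[-5, 3], [-2, 1]] with P⁻¹ = [[1, -3], [2, -5]], and Q = P·diag(1, 2)·P⁻¹.
Then Q⁴ = P·diag(1, 16)·P⁻¹ = [[-5, 48], [-2, 16]] · [[1, -3], [2, -5]] = [[91, -225], [30, -74]].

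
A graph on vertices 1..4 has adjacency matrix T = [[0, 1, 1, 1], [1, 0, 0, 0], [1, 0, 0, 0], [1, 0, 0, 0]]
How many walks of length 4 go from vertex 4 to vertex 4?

3

The number of length-4 walks from vertex 4 to vertex 4 is entry (4,4) of T⁴, where T is the adjacency matrix.
T² = [[3, 0, 0, 0], [0, 1, 1, 1], [0, 1, 1, 1], [0, 1, 1, 1]]
T³ = [[0, 3, 3, 3], [3, 0, 0, 0], [3, 0, 0, 0], [3, 0, 0, 0]]
T⁴ = [[9, 0, 0, 0], [0, 3, 3, 3], [0, 3, 3, 3], [0, 3, 3, 3]]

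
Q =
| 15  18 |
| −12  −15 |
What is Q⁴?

tr Q = 0 and det Q = −9, so the characteristic polynomial is λ² − (0)λ + (−9) with roots −3 and 3.
Eigenvectors give P = [[−1, 3], [1, −2]] with P⁻¹ = [[2, 3], [1, 1]], and Q = P·diag(−3, 3)·P⁻¹.
Then Q⁴ = P·diag(81, 81)·P⁻¹ = [[−81, 243], [81, −162]] · [[2, 3], [1, 1]] = [[81, 0], [0, 81]].

[[81, 0], [0, 81]]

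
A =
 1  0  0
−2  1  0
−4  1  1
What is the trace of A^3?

3

A = I + N where N = [[0, 0, 0], [−2, 0, 0], [−4, 1, 0]] is strictly lower-triangular, so N^3 = 0.
(I + N)^3 = I + 3·N + 3·N^2 = [[1, 0, 0], [−6, 1, 0], [−18, 3, 1]].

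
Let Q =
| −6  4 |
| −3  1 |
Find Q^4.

[[276, −260], [195, −179]]

tr Q = −5 and det Q = 6, so the characteristic polynomial is λ² − (−5)λ + (6) with roots −2 and −3.
Eigenvectors give P = [[1, 4], [1, 3]] with P⁻¹ = [[−3, 4], [1, −1]], and Q = P·diag(−2, −3)·P⁻¹.
Then Q^4 = P·diag(16, 81)·P⁻¹ = [[16, 324], [16, 243]] · [[−3, 4], [1, −1]] = [[276, −260], [195, −179]].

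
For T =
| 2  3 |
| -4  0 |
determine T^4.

T^2 = [[-8, 6], [-8, -12]]
T^3 = [[-40, -24], [32, -24]]
T^4 = [[16, -120], [160, 96]]

[[16, -120], [160, 96]]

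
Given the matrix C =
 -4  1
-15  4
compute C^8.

[[1, 0], [0, 1]]

C² = I (check: tr C = 0 and det C = -1), so C^8 = I since 8 is even.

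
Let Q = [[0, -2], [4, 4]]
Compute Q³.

[[-32, -16], [32, 0]]

Q² = [[-8, -8], [16, 8]]
Q³ = [[-32, -16], [32, 0]]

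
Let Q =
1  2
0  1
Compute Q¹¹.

[[1, 22], [0, 1]]

Q = I + N where N = [[0, 2], [0, 0]] is strictly upper-triangular, so N² = 0.
(I + N)¹¹ = I + 11·N = [[1, 22], [0, 1]].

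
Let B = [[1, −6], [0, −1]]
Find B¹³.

B² = I (check: tr B = 0 and det B = −1), so B¹³ = B since 13 is odd.

[[1, −6], [0, −1]]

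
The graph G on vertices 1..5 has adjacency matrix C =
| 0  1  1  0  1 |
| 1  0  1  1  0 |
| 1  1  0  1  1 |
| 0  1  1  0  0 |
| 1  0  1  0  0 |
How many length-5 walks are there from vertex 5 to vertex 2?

33

The number of length-5 walks from vertex 5 to vertex 2 is entry (5,2) of C⁵, where C is the adjacency matrix.
C² = [[3, 1, 2, 2, 1], [1, 3, 2, 1, 2], [2, 2, 4, 1, 1], [2, 1, 1, 2, 1], [1, 2, 1, 1, 2]]
C³ = [[4, 7, 7, 3, 5], [7, 4, 7, 5, 3], [7, 7, 6, 6, 6], [3, 5, 6, 2, 3], [5, 3, 6, 3, 2]]
C⁴ = [[19, 14, 19, 14, 11], [14, 19, 19, 11, 14], [19, 19, 26, 13, 13], [14, 11, 13, 11, 9], [11, 14, 13, 9, 11]]
C⁵ = [[44, 52, 58, 33, 38], [52, 44, 58, 38, 33], [58, 58, 64, 45, 45], [33, 38, 45, 24, 27], [38, 33, 45, 27, 24]]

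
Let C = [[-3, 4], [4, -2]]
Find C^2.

[[25, -20], [-20, 20]]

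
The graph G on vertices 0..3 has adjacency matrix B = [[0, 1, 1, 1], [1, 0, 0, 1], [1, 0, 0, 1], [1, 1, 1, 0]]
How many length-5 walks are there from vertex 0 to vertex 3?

The number of length-5 walks from vertex 0 to vertex 3 is entry (0,3) of B^5, where B is the adjacency matrix.
B^2 = [[3, 1, 1, 2], [1, 2, 2, 1], [1, 2, 2, 1], [2, 1, 1, 3]]
B^3 = [[4, 5, 5, 5], [5, 2, 2, 5], [5, 2, 2, 5], [5, 5, 5, 4]]
B^4 = [[15, 9, 9, 14], [9, 10, 10, 9], [9, 10, 10, 9], [14, 9, 9, 15]]
B^5 = [[32, 29, 29, 33], [29, 18, 18, 29], [29, 18, 18, 29], [33, 29, 29, 32]]

33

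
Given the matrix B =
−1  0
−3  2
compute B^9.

[[−1, 0], [−513, 512]]

tr B = 1 and det B = −2, so the characteristic polynomial is λ² − (1)λ + (−2) with roots −1 and 2.
Eigenvectors give P = [[1, 0], [1, 1]] with P⁻¹ = [[1, 0], [−1, 1]], and B = P·diag(−1, 2)·P⁻¹.
Then B^9 = P·diag(−1, 512)·P⁻¹ = [[−1, 0], [−1, 512]] · [[1, 0], [−1, 1]] = [[−1, 0], [−513, 512]].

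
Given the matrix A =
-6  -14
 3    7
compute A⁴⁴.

[[-6, -14], [3, 7]]

A² = A (a projection; rank 1, trace 1), so A⁴⁴ = A.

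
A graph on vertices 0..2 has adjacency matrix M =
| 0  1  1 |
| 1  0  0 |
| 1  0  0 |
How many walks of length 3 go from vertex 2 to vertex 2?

The number of length-3 walks from vertex 2 to vertex 2 is entry (2,2) of M³, where M is the adjacency matrix.
M² = [[2, 0, 0], [0, 1, 1], [0, 1, 1]]
M³ = [[0, 2, 2], [2, 0, 0], [2, 0, 0]]

0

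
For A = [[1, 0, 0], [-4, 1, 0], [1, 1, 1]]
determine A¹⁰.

A = I + N where N = [[0, 0, 0], [-4, 0, 0], [1, 1, 0]] is strictly lower-triangular, so N³ = 0.
(I + N)¹⁰ = I + 10·N + 45·N² = [[1, 0, 0], [-40, 1, 0], [-170, 10, 1]].

[[1, 0, 0], [-40, 1, 0], [-170, 10, 1]]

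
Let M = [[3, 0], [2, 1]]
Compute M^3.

tr M = 4 and det M = 3, so the characteristic polynomial is λ² − (4)λ + (3) with roots 3 and 1.
Eigenvectors give P = [[1, 0], [1, −1]] with P⁻¹ = [[1, 0], [1, −1]], and M = P·diag(3, 1)·P⁻¹.
Then M^3 = P·diag(27, 1)·P⁻¹ = [[27, 0], [27, −1]] · [[1, 0], [1, −1]] = [[27, 0], [26, 1]].

[[27, 0], [26, 1]]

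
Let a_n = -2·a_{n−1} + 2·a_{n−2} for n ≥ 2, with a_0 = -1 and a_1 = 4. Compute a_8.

-4240

With companion matrix M = [[-2, 2], [1, 0]], [a_n, a_{n−1}]ᵀ = M·[a_{n−1}, a_{n−2}]ᵀ, so [a_8, a_7]ᵀ = M⁷·[a_1, a_0]ᵀ.
M⁷ = [[-896, 656], [328, -240]], giving [a_8, a_7]ᵀ = [[-4240], [1552]].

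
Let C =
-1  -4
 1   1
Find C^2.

[[-3, 0], [0, -3]]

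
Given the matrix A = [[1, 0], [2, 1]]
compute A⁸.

A = I + N where N = [[0, 0], [2, 0]] is strictly lower-triangular, so N² = 0.
(I + N)⁸ = I + 8·N = [[1, 0], [16, 1]].

[[1, 0], [16, 1]]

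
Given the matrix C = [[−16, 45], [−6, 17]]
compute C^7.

[[−646, 1935], [−258, 773]]

tr C = 1 and det C = −2, so the characteristic polynomial is λ² − (1)λ + (−2) with roots 2 and −1.
Eigenvectors give P = [[−5, 3], [−2, 1]] with P⁻¹ = [[1, −3], [2, −5]], and C = P·diag(2, −1)·P⁻¹.
Then C^7 = P·diag(128, −1)·P⁻¹ = [[−640, −3], [−256, −1]] · [[1, −3], [2, −5]] = [[−646, 1935], [−258, 773]].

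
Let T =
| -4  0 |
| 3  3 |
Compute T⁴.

[[256, 0], [-75, 81]]

T² = [[16, 0], [-3, 9]]
T³ = [[-64, 0], [39, 27]]
T⁴ = [[256, 0], [-75, 81]]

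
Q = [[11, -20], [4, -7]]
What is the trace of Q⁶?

tr Q = 4 and det Q = 3, so the characteristic polynomial is λ² − (4)λ + (3) with roots 1 and 3.
Eigenvectors give P = [[-2, -5], [-1, -2]] with P⁻¹ = [[2, -5], [-1, 2]], and Q = P·diag(1, 3)·P⁻¹.
Then Q⁶ = P·diag(1, 729)·P⁻¹ = [[-2, -3645], [-1, -1458]] · [[2, -5], [-1, 2]] = [[3641, -7280], [1456, -2911]].

730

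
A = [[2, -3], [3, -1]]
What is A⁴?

A² = [[-5, -3], [3, -8]]
A³ = [[-19, 18], [-18, -1]]
A⁴ = [[16, 39], [-39, 55]]

[[16, 39], [-39, 55]]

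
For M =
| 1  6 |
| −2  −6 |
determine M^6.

tr M = −5 and det M = 6, so the characteristic polynomial is λ² − (−5)λ + (6) with roots −3 and −2.
Eigenvectors give P = [[−3, −2], [2, 1]] with P⁻¹ = [[1, 2], [−2, −3]], and M = P·diag(−3, −2)·P⁻¹.
Then M^6 = P·diag(729, 64)·P⁻¹ = [[−2187, −128], [1458, 64]] · [[1, 2], [−2, −3]] = [[−1931, −3990], [1330, 2724]].

[[−1931, −3990], [1330, 2724]]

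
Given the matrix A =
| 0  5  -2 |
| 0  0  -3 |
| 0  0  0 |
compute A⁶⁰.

[[0, 0, 0], [0, 0, 0], [0, 0, 0]]

A is strictly triangular, hence nilpotent: A³ = 0, so A⁶⁰ = 0.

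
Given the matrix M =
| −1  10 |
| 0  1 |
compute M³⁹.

M² = I (check: tr M = 0 and det M = −1), so M³⁹ = M since 39 is odd.

[[−1, 10], [0, 1]]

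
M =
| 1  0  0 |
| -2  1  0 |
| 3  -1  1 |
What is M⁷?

M = I + N where N = [[0, 0, 0], [-2, 0, 0], [3, -1, 0]] is strictly lower-triangular, so N³ = 0.
(I + N)⁷ = I + 7·N + 21·N² = [[1, 0, 0], [-14, 1, 0], [63, -7, 1]].

[[1, 0, 0], [-14, 1, 0], [63, -7, 1]]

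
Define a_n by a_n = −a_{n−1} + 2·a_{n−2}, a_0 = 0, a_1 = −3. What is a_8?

With companion matrix Q = [[−1, 2], [1, 0]], [a_n, a_{n−1}]ᵀ = Q·[a_{n−1}, a_{n−2}]ᵀ, so [a_8, a_7]ᵀ = Q⁷·[a_1, a_0]ᵀ.
Q⁷ = [[−85, 86], [43, −42]], giving [a_8, a_7]ᵀ = [[255], [−129]].

255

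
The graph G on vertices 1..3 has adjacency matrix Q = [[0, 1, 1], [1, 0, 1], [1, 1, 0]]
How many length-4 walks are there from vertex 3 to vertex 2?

The number of length-4 walks from vertex 3 to vertex 2 is entry (3,2) of Q^4, where Q is the adjacency matrix.
Q^2 = [[2, 1, 1], [1, 2, 1], [1, 1, 2]]
Q^3 = [[2, 3, 3], [3, 2, 3], [3, 3, 2]]
Q^4 = [[6, 5, 5], [5, 6, 5], [5, 5, 6]]

5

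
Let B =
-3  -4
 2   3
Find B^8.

B² = I (check: tr B = 0 and det B = -1), so B^8 = I since 8 is even.

[[1, 0], [0, 1]]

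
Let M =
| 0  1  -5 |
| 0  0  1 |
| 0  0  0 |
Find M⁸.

M is strictly triangular, hence nilpotent: M³ = 0, so M⁸ = 0.

[[0, 0, 0], [0, 0, 0], [0, 0, 0]]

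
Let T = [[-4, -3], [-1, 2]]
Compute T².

[[19, 6], [2, 7]]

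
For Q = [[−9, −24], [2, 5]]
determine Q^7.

[[−8745, −26232], [2186, 6557]]

tr Q = −4 and det Q = 3, so the characteristic polynomial is λ² − (−4)λ + (3) with roots −1 and −3.
Eigenvectors give P = [[−3, 4], [1, −1]] with P⁻¹ = [[1, 4], [1, 3]], and Q = P·diag(−1, −3)·P⁻¹.
Then Q^7 = P·diag(−1, −2187)·P⁻¹ = [[3, −8748], [−1, 2187]] · [[1, 4], [1, 3]] = [[−8745, −26232], [2186, 6557]].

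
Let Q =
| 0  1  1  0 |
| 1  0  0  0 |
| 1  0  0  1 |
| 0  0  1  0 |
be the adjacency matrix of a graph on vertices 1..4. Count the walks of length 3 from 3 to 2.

0

The number of length-3 walks from vertex 3 to vertex 2 is entry (3,2) of Q³, where Q is the adjacency matrix.
Q² = [[2, 0, 0, 1], [0, 1, 1, 0], [0, 1, 2, 0], [1, 0, 0, 1]]
Q³ = [[0, 2, 3, 0], [2, 0, 0, 1], [3, 0, 0, 2], [0, 1, 2, 0]]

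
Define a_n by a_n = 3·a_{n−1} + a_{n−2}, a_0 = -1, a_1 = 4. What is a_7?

4396

With companion matrix T = [[3, 1], [1, 0]], [a_n, a_{n−1}]ᵀ = T·[a_{n−1}, a_{n−2}]ᵀ, so [a_7, a_6]ᵀ = T⁶·[a_1, a_0]ᵀ.
T⁶ = [[1189, 360], [360, 109]], giving [a_7, a_6]ᵀ = [[4396], [1331]].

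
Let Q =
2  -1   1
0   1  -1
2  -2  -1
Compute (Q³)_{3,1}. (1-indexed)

14

Q² = [[6, -5, 2], [-2, 3, 0], [2, -2, 5]]
Q³ = [[16, -15, 9], [-4, 5, -5], [14, -14, -1]]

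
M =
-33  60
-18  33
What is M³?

tr M = 0 and det M = -9, so the characteristic polynomial is λ² − (0)λ + (-9) with roots 3 and -3.
Eigenvectors give P = [[-5, -2], [-3, -1]] with P⁻¹ = [[1, -2], [-3, 5]], and M = P·diag(3, -3)·P⁻¹.
Then M³ = P·diag(27, -27)·P⁻¹ = [[-135, 54], [-81, 27]] · [[1, -2], [-3, 5]] = [[-297, 540], [-162, 297]].

[[-297, 540], [-162, 297]]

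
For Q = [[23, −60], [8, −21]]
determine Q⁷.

[[13127, −32820], [4376, −10941]]

tr Q = 2 and det Q = −3, so the characteristic polynomial is λ² − (2)λ + (−3) with roots −1 and 3.
Eigenvectors give P = [[−5, 3], [−2, 1]] with P⁻¹ = [[1, −3], [2, −5]], and Q = P·diag(−1, 3)·P⁻¹.
Then Q⁷ = P·diag(−1, 2187)·P⁻¹ = [[5, 6561], [2, 2187]] · [[1, −3], [2, −5]] = [[13127, −32820], [4376, −10941]].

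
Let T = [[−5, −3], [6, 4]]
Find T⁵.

tr T = −1 and det T = −2, so the characteristic polynomial is λ² − (−1)λ + (−2) with roots −2 and 1.
Eigenvectors give P = [[1, −1], [−1, 2]] with P⁻¹ = [[2, 1], [1, 1]], and T = P·diag(−2, 1)·P⁻¹.
Then T⁵ = P·diag(−32, 1)·P⁻¹ = [[−32, −1], [32, 2]] · [[2, 1], [1, 1]] = [[−65, −33], [66, 34]].

[[−65, −33], [66, 34]]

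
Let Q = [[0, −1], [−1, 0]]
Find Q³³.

Q² = I (check: tr Q = 0 and det Q = −1), so Q³³ = Q since 33 is odd.

[[0, −1], [−1, 0]]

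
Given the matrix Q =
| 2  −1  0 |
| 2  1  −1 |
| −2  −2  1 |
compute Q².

[[2, −3, 1], [8, 1, −2], [−10, −2, 3]]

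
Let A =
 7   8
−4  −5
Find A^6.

tr A = 2 and det A = −3, so the characteristic polynomial is λ² − (2)λ + (−3) with roots 3 and −1.
Eigenvectors give P = [[−2, −1], [1, 1]] with P⁻¹ = [[−1, −1], [1, 2]], and A = P·diag(3, −1)·P⁻¹.
Then A^6 = P·diag(729, 1)·P⁻¹ = [[−1458, −1], [729, 1]] · [[−1, −1], [1, 2]] = [[1457, 1456], [−728, −727]].

[[1457, 1456], [−728, −727]]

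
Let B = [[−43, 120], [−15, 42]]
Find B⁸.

[[57001, −151320], [18915, −50184]]

tr B = −1 and det B = −6, so the characteristic polynomial is λ² − (−1)λ + (−6) with roots 2 and −3.
Eigenvectors give P = [[−8, 3], [−3, 1]] with P⁻¹ = [[1, −3], [3, −8]], and B = P·diag(2, −3)·P⁻¹.
Then B⁸ = P·diag(256, 6561)·P⁻¹ = [[−2048, 19683], [−768, 6561]] · [[1, −3], [3, −8]] = [[57001, −151320], [18915, −50184]].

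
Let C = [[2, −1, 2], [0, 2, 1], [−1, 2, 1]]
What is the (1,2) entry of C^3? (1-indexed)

C^2 = [[2, 0, 5], [−1, 6, 3], [−3, 7, 1]]
C^3 = [[−1, 8, 9], [−5, 19, 7], [−7, 19, 2]]

8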